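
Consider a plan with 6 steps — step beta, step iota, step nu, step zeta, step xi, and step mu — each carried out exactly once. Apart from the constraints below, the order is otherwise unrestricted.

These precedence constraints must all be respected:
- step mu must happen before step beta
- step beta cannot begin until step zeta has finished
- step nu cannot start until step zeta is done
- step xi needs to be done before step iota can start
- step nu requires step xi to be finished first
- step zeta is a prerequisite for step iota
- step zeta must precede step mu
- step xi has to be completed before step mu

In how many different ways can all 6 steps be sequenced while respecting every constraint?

24

2 steps have no prerequisites (step zeta, step xi), so any of them could come first.
Systematically extending each partial ordering one step at a time and counting, there are 24 complete orderings.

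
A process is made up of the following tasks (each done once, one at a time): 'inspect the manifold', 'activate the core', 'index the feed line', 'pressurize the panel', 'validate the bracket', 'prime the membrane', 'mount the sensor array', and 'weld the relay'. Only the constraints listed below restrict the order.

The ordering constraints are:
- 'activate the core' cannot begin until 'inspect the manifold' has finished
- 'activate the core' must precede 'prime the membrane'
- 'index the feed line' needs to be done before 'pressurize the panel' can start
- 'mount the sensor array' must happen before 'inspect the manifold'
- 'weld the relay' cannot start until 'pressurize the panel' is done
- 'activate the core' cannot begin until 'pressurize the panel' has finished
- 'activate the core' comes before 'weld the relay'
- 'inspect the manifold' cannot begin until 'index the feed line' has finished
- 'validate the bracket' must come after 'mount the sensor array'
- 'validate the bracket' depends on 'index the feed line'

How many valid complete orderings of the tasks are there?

58

The tasks with no prerequisites are 'index the feed line', 'mount the sensor array'; any of them can be placed first.
Enumerating by repeatedly choosing an available task (one whose prerequisites are all placed) gives 58 distinct complete orderings.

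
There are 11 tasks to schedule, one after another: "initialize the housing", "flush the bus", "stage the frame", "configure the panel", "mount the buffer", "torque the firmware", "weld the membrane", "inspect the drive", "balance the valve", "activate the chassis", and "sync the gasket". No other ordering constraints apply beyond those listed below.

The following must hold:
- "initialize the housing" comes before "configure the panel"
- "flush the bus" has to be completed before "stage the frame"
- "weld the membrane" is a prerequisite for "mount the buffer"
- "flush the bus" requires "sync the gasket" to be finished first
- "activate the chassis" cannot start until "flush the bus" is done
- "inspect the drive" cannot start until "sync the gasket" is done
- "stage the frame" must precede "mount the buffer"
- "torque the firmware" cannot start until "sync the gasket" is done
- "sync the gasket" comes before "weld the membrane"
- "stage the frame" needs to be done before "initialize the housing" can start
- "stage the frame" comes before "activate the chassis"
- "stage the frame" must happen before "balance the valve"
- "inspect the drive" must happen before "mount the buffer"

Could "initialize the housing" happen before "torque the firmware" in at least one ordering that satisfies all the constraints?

Nothing in the constraints forces "torque the firmware" before "initialize the housing" — there is no chain from "torque the firmware" to "initialize the housing".
That means at least one valid schedule has "initialize the housing" before "torque the firmware".

Yes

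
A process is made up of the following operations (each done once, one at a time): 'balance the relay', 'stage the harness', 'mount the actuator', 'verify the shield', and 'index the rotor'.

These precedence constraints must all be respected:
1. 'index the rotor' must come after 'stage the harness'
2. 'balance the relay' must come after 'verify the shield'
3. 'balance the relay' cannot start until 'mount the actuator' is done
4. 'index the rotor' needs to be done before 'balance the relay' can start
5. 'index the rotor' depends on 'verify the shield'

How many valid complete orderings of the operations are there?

8

3 operations have no prerequisites ('stage the harness', 'mount the actuator', 'verify the shield'), so any of them could come first.
Enumerating by repeatedly choosing an available operation (one whose prerequisites are all placed) gives 8 distinct complete orderings.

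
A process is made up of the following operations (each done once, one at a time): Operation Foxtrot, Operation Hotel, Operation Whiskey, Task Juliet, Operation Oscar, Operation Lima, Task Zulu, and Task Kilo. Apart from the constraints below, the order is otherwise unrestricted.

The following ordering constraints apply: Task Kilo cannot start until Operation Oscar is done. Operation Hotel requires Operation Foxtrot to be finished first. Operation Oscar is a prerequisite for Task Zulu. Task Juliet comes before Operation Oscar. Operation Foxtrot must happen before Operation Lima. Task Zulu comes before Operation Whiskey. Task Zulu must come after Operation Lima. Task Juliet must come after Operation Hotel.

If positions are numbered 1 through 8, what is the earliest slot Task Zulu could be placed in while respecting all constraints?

Every operation that must precede Task Zulu has to come before it. Tracing all chains that end at Task Zulu, those operations are: Operation Foxtrot, Operation Hotel, Task Juliet, Operation Oscar, Operation Lima — 5 in total.
So at minimum 5 operations come before Task Zulu, putting Task Zulu no earlier than position 6. That position is achievable by scheduling exactly those predecessors first.

6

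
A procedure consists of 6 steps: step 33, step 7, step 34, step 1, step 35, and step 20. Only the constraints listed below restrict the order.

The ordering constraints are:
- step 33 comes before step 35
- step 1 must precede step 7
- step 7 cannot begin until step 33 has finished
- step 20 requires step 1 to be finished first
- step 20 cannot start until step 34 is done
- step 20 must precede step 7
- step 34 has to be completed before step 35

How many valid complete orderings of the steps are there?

The steps with no prerequisites are step 33, step 34, step 1; any of them can be placed first.
Systematically extending each partial ordering one step at a time and counting, there are 24 complete orderings.

24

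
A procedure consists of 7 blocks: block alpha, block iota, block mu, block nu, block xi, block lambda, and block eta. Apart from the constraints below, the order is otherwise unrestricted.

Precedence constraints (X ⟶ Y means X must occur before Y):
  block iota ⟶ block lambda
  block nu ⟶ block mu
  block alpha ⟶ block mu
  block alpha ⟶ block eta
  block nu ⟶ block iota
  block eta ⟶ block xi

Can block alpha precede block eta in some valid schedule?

Yes

Every valid ordering already has block alpha before block eta (the constraints require it), so in particular at least one does.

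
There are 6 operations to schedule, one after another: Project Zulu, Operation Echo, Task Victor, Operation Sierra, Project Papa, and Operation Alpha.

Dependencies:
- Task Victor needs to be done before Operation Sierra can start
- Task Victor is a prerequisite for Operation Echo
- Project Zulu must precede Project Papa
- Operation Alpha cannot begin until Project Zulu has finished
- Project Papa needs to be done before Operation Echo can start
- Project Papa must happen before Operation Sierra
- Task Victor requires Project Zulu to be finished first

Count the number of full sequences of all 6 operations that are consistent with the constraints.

20

Only Project Zulu has no prerequisites, so it must go first.
Counting all ways to extend the partial order to a total order gives 20.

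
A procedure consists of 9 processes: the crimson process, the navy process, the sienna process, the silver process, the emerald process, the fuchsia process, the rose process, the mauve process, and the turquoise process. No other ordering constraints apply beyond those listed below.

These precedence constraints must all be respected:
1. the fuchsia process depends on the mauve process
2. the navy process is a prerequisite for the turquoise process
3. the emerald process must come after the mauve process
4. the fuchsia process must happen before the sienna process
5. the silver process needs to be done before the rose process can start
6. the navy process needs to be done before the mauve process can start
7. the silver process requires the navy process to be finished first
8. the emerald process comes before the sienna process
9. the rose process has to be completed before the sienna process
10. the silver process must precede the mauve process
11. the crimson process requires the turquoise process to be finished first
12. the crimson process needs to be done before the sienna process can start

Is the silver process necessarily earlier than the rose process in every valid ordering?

Yes

There is a constraint chain the silver process → the rose process.
So the silver process must precede the rose process in any valid ordering.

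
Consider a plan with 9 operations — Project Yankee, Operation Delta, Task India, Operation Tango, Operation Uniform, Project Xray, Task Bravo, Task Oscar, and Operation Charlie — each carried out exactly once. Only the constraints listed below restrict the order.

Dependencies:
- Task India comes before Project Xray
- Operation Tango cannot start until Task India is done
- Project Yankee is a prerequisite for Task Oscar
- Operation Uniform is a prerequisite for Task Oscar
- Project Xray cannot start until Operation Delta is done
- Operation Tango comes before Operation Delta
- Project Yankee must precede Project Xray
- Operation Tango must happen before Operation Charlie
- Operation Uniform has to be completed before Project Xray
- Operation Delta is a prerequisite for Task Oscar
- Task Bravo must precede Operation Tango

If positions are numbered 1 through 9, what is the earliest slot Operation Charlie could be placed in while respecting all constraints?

4

Working backwards through the constraints from Operation Charlie, its full set of required predecessors is Task India, Operation Tango, Task Bravo — 3 of them.
So at minimum 3 operations come before Operation Charlie, putting Operation Charlie no earlier than position 4. That position is achievable by scheduling exactly those predecessors first.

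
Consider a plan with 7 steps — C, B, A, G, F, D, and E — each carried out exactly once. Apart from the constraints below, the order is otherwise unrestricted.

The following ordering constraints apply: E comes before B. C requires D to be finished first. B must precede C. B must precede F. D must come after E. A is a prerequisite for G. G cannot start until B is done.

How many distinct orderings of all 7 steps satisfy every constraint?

2 steps have no prerequisites (A, E), so any of them could come first.
Counting all ways to extend the partial order to a total order gives 84.

84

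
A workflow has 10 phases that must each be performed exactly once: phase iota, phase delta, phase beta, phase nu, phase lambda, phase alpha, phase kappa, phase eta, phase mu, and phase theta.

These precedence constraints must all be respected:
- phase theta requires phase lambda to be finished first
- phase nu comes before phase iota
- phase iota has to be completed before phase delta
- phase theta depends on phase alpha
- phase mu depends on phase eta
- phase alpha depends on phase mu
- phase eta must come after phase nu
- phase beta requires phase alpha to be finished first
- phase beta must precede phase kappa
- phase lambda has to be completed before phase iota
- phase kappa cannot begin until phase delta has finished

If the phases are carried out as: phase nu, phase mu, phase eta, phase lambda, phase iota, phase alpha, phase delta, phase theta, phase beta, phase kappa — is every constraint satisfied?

The sequence places phase mu ahead of phase eta.
That contradicts the constraint that phase eta must precede phase mu.

No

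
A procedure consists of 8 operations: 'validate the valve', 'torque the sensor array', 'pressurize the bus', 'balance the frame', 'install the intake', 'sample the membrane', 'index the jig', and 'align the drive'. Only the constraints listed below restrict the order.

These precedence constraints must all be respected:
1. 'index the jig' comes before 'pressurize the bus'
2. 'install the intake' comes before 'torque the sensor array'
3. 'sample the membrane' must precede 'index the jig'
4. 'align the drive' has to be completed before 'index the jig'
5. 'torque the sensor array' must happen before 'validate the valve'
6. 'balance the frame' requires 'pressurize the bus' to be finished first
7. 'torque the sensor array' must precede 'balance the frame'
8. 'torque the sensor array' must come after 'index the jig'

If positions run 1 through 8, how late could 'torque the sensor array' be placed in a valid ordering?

6

Every operation that must follow 'torque the sensor array' has to come after it. Tracing all chains starting from 'torque the sensor array', those operations are: 'validate the valve', 'balance the frame' — 2 in total.
So at least 2 operations follow 'torque the sensor array', putting 'torque the sensor array' no later than position 6. That position is achievable by scheduling everything else first.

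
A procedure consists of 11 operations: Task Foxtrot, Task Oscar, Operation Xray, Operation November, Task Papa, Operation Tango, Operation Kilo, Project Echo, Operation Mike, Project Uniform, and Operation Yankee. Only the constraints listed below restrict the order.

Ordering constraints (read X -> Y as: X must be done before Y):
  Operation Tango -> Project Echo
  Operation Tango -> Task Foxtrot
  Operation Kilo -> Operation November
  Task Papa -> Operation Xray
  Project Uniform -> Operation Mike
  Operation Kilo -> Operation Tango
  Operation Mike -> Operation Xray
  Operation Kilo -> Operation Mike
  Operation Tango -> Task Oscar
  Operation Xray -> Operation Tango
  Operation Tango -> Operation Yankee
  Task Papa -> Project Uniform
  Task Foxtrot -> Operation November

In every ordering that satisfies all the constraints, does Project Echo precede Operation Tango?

There is a chain Operation Tango → Project Echo, which puts Operation Tango before Project Echo.
So Project Echo never precedes Operation Tango.

No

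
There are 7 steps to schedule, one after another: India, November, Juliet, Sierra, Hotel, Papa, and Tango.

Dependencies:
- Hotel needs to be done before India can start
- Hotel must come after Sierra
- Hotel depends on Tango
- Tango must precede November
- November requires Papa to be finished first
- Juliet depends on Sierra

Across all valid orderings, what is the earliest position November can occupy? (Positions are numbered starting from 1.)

3

Every step that must precede November has to come before it. Tracing all chains that end at November, those steps are: Papa, Tango — 2 in total.
With 2 mandatory predecessors, the earliest November can sit is position 2+1 = 3, and placing just those 2 first achieves it.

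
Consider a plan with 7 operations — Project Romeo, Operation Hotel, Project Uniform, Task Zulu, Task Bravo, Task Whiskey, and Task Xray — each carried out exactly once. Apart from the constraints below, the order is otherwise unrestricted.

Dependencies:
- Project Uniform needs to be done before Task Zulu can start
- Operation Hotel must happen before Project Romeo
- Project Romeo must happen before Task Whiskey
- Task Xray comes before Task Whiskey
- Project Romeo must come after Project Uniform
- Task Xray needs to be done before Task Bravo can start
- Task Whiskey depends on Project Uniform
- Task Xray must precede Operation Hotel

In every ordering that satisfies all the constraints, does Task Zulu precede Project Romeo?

No

No chain of constraints connects Task Zulu to Project Romeo in either direction.
So Task Zulu can come before Project Romeo or after — it is not forced.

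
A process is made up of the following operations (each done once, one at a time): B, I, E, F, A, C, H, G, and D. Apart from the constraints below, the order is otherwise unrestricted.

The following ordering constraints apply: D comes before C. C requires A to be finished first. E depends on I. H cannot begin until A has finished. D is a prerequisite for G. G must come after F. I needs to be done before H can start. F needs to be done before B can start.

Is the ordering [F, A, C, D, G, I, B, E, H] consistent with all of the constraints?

No

In the proposed order, C appears before D.
But one of the constraints requires D before C, so this ordering violates it.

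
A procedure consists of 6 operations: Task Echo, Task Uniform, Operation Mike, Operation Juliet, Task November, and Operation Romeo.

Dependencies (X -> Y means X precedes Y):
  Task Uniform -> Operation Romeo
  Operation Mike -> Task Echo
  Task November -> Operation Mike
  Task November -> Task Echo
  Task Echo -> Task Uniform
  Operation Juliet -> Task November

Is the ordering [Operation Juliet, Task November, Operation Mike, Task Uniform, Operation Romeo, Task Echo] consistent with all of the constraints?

Here Task Echo comes after Task Uniform.
That contradicts the constraint that Task Echo must precede Task Uniform.

No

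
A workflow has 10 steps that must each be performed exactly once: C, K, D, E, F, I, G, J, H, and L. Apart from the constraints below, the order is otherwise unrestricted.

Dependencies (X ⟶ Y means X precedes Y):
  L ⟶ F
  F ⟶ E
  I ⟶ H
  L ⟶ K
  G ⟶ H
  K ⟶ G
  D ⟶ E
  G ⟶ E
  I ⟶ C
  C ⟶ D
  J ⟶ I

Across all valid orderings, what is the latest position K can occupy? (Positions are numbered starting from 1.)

7

Following every chain forward from K, the steps that must come later are E, G, H — 3 of them.
So at least 3 steps follow K, putting K no later than position 7. That position is achievable by scheduling everything else first.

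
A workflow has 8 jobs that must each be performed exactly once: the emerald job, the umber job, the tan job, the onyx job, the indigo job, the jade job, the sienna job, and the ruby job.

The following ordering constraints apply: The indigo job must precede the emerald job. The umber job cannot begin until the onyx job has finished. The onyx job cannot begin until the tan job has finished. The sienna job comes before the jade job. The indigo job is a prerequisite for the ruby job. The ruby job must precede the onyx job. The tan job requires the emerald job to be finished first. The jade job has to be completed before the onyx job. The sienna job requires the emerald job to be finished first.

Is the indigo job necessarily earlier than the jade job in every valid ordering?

Following the dependencies: the indigo job → the emerald job → the sienna job → the jade job.
That forces the indigo job before the jade job in every valid schedule.

Yes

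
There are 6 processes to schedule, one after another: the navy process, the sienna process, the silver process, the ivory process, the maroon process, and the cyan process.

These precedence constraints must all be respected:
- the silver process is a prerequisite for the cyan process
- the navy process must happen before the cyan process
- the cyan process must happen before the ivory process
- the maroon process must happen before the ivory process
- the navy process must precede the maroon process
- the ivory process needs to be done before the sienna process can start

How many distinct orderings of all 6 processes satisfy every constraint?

The processes with no prerequisites are the navy process, the silver process; any of them can be placed first.
Systematically extending each partial ordering one process at a time and counting, there are 5 complete orderings.

5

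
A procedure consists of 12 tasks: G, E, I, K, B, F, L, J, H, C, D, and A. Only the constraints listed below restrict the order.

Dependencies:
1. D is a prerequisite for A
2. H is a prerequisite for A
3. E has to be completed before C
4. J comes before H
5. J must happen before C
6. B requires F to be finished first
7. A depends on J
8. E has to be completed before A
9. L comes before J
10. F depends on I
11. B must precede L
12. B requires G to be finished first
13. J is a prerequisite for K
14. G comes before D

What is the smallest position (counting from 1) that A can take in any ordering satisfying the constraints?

10

The tasks that are forced before A, directly or transitively, are G, E, I, B, F, L, J, H, D. That's 9 tasks.
With 9 mandatory predecessors, the earliest A can sit is position 9+1 = 10, and placing just those 9 first achieves it.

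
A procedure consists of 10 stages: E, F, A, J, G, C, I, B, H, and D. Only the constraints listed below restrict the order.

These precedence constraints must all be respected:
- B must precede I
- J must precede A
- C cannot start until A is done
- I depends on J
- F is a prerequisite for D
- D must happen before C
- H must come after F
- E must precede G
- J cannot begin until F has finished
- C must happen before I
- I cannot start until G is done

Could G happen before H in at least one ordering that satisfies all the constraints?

Yes

No chain of constraints runs from H to G, so H is not required to come first.
That means at least one valid schedule has G before H.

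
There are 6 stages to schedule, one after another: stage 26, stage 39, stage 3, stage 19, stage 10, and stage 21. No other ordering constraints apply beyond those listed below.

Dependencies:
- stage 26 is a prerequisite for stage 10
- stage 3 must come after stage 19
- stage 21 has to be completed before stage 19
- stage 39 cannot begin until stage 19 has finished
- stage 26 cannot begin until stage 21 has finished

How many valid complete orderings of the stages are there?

20

Stage 21 is the only stage with nothing required before it, so every ordering starts there.
Enumerating by repeatedly choosing an available stage (one whose prerequisites are all placed) gives 20 distinct complete orderings.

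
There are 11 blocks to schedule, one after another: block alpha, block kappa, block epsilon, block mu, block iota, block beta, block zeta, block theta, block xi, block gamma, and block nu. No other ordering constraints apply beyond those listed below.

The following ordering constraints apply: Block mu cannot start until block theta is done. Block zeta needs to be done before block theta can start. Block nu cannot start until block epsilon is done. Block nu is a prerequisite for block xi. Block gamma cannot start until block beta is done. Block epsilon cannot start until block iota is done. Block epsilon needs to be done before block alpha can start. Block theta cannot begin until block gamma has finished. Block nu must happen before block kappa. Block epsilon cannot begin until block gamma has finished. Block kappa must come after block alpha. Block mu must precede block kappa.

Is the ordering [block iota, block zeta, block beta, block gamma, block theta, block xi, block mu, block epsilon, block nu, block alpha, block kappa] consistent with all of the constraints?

No

The sequence places block xi ahead of block nu.
But one of the constraints requires block nu before block xi, so this ordering violates it.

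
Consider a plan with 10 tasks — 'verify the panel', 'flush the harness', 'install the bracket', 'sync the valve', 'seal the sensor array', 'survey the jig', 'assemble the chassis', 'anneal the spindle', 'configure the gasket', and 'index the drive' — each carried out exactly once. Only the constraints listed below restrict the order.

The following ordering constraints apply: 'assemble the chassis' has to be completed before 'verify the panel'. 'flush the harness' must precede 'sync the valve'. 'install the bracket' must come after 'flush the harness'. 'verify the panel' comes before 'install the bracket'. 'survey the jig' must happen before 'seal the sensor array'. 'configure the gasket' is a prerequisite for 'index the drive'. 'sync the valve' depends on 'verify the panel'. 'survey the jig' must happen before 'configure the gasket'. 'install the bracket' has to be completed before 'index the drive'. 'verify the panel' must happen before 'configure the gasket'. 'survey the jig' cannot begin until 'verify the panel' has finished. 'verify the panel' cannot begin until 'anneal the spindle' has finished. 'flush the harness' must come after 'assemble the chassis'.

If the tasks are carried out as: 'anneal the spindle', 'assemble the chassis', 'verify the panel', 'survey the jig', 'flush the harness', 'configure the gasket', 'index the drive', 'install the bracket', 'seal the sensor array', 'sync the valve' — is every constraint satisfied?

No

The sequence places 'index the drive' ahead of 'install the bracket'.
That contradicts the constraint that 'install the bracket' must precede 'index the drive'.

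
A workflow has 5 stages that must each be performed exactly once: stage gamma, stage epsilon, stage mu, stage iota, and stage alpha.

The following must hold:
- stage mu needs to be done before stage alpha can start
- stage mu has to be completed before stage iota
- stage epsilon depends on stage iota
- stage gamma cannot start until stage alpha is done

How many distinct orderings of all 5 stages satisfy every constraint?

Only stage mu has no prerequisites, so it must go first.
Enumerating by repeatedly choosing an available stage (one whose prerequisites are all placed) gives 6 distinct complete orderings.

6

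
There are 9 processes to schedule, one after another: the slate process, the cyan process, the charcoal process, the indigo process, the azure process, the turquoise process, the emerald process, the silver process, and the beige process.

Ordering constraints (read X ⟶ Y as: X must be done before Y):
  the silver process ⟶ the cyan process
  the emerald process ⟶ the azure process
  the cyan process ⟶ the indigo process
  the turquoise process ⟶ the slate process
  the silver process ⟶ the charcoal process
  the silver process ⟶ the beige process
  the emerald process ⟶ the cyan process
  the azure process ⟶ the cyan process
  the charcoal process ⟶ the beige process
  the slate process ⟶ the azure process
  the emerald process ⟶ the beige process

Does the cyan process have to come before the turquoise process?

In fact the dependencies run the other way: the turquoise process → the slate process → the azure process → the cyan process.
So the cyan process never precedes the turquoise process.

No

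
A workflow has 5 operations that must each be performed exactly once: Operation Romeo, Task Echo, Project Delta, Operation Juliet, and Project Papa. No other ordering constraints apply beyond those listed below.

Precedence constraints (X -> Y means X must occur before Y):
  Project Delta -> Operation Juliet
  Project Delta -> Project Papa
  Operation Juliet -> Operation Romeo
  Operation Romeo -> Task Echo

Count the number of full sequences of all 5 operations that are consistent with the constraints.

Only Project Delta has no prerequisites, so it must go first.
Enumerating by repeatedly choosing an available operation (one whose prerequisites are all placed) gives 4 distinct complete orderings.

4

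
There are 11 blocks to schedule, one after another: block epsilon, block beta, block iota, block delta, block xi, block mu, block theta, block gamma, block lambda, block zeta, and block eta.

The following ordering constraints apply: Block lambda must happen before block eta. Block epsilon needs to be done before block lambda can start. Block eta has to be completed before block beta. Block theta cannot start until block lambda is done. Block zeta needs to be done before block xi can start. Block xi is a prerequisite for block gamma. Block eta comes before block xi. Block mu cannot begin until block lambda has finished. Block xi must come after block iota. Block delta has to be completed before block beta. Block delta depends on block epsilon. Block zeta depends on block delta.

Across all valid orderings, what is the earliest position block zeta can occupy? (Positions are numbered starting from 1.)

Working backwards through the constraints from block zeta, its full set of required predecessors is block epsilon, block delta — 2 of them.
So at minimum 2 blocks come before block zeta, putting block zeta no earlier than position 3. That position is achievable by scheduling exactly those predecessors first.

3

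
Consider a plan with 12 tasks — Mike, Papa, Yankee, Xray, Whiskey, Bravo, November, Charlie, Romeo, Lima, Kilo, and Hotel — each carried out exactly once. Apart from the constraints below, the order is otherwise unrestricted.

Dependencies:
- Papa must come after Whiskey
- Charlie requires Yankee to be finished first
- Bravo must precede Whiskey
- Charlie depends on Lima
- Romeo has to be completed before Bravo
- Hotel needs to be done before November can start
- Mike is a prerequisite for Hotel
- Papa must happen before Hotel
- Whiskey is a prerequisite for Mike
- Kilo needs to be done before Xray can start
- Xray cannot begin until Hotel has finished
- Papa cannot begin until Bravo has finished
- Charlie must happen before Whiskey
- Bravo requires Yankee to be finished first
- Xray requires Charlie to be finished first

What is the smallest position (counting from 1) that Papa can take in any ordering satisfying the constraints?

7

Working backwards through the constraints from Papa, its full set of required predecessors is Yankee, Whiskey, Bravo, Charlie, Romeo, Lima — 6 of them.
So at minimum 6 tasks come before Papa, putting Papa no earlier than position 7. That position is achievable by scheduling exactly those predecessors first.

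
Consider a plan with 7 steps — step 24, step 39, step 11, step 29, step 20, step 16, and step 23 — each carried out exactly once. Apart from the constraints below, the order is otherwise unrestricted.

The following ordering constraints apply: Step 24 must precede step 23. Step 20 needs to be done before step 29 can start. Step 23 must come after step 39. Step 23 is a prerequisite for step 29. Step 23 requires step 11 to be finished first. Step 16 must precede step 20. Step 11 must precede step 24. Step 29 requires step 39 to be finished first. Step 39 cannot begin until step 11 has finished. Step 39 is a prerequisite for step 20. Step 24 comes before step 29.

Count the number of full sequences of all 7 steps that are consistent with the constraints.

The steps with no prerequisites are step 11, step 16; any of them can be placed first.
Counting all ways to extend the partial order to a total order gives 21.

21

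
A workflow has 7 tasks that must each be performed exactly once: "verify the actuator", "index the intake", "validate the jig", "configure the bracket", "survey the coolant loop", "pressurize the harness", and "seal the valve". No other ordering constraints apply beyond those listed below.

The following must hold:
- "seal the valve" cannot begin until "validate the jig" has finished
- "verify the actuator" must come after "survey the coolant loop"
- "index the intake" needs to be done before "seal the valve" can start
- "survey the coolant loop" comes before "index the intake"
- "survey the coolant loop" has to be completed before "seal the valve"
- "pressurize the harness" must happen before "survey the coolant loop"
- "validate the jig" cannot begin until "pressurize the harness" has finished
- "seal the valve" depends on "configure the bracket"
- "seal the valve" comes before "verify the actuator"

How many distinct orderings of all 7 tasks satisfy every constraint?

15

2 tasks have no prerequisites ("configure the bracket", "pressurize the harness"), so any of them could come first.
Enumerating by repeatedly choosing an available task (one whose prerequisites are all placed) gives 15 distinct complete orderings.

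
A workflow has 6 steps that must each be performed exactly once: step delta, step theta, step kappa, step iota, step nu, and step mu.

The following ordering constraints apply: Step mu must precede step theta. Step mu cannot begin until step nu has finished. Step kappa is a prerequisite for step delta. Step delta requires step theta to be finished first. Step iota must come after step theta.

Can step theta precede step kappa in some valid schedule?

The constraints leave step theta and step kappa unordered relative to each other; nothing requires step kappa earlier.
That means at least one valid schedule has step theta before step kappa.

Yes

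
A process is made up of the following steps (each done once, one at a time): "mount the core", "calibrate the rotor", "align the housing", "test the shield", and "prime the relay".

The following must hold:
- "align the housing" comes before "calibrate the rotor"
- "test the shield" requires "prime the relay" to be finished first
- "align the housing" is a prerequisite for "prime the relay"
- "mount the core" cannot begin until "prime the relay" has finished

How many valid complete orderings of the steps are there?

"align the housing" is the only step with nothing required before it, so every ordering starts there.
Counting all ways to extend the partial order to a total order gives 8.

8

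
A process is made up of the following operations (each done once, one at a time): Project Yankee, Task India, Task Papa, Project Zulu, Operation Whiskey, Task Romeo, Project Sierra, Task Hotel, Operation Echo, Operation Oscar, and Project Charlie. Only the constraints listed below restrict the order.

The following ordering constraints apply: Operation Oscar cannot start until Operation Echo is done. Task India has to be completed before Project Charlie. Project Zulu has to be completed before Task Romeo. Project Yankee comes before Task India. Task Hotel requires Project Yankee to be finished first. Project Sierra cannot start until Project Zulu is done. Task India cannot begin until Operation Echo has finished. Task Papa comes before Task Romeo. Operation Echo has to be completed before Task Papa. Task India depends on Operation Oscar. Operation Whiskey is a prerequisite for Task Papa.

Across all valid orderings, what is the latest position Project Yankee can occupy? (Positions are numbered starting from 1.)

The operations that are forced after Project Yankee, directly or by a chain of constraints, are Task India, Task Hotel, Project Charlie. That's 3 operations.
With 3 mandatory successors out of 11 operations total, the latest slot for Project Yankee is 11−3 = 8, and it's reachable by doing all non-successors before Project Yankee.

8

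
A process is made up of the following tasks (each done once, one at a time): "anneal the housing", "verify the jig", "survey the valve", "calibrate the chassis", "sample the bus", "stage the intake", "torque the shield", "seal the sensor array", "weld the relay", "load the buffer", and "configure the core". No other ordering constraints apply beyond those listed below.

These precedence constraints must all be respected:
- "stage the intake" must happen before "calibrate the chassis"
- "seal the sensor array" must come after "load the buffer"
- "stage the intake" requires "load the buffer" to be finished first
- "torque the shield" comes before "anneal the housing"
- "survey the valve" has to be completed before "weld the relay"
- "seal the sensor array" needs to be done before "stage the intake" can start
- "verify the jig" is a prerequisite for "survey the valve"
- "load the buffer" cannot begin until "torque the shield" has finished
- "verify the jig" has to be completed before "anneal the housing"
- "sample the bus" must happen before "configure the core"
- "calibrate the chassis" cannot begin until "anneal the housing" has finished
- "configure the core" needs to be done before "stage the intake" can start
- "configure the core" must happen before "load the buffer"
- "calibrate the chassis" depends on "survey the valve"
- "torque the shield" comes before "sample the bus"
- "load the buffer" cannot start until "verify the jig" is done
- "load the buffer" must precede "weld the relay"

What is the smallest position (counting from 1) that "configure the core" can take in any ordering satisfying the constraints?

3

The tasks that are forced before "configure the core", directly or transitively, are "sample the bus", "torque the shield". That's 2 tasks.
With 2 mandatory predecessors, the earliest "configure the core" can sit is position 2+1 = 3, and placing just those 2 first achieves it.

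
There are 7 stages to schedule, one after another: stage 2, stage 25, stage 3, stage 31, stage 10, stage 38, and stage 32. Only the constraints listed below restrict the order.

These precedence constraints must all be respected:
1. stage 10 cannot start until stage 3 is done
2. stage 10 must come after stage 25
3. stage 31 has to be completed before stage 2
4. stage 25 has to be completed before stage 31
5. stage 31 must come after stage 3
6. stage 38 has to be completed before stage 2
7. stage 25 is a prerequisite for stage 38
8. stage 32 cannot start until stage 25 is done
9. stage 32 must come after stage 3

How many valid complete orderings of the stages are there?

92

2 stages have no prerequisites (stage 25, stage 3), so any of them could come first.
Systematically extending each partial ordering one stage at a time and counting, there are 92 complete orderings.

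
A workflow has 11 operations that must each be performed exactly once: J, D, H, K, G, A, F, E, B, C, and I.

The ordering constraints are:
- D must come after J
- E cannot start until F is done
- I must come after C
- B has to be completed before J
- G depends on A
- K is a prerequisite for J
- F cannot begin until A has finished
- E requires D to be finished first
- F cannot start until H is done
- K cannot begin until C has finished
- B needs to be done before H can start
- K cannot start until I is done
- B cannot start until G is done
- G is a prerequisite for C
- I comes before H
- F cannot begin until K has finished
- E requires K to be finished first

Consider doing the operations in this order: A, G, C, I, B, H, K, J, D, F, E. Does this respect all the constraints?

Going through the constraints one by one, each required predecessor appears earlier in the sequence than its dependent — e.g. A (position 1) is before F (position 10), as required.

Yes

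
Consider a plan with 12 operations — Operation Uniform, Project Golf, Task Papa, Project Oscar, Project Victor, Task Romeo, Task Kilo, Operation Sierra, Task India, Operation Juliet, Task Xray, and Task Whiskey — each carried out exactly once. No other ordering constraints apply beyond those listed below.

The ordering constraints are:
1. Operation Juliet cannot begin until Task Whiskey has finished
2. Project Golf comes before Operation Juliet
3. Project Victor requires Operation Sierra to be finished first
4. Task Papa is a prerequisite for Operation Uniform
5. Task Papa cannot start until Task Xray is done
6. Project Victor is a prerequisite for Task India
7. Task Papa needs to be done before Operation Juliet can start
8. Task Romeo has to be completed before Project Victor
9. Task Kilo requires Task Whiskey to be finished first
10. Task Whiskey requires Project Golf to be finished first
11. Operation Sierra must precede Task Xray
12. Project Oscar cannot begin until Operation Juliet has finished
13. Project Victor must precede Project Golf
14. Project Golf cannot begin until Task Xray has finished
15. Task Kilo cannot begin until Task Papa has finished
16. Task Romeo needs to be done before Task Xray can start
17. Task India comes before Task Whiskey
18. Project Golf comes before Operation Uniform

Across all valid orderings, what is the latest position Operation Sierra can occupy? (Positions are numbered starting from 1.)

2

The operations that are forced after Operation Sierra, directly or by a chain of constraints, are Operation Uniform, Project Golf, Task Papa, Project Oscar, Project Victor, Task Kilo, Task India, Operation Juliet, Task Xray, Task Whiskey. That's 10 operations.
With 10 mandatory successors out of 12 operations total, the latest slot for Operation Sierra is 12−10 = 2, and it's reachable by doing all non-successors before Operation Sierra.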